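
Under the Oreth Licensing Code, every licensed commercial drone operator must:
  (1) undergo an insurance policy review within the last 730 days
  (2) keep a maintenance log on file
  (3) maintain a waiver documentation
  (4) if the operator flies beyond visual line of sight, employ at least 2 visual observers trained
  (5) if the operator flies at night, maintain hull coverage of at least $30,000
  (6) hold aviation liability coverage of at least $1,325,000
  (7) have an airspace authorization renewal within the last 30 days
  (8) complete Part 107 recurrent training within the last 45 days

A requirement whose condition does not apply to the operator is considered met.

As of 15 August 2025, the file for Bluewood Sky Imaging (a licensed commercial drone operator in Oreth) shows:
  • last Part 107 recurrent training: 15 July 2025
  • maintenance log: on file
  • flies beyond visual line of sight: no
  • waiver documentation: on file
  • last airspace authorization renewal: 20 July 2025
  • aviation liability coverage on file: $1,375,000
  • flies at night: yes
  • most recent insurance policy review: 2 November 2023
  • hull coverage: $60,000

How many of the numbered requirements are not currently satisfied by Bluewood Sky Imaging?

0

1. insurance policy review 652 days ago vs limit 730 → met
2. maintenance log present → met
3. waiver documentation present → met
4. condition 'flies beyond visual line of sight' does not hold → requirement n/a → met
5. condition 'flies at night' holds; hull coverage $60,000 ≥ $30,000 → met
6. aviation liability coverage $1,375,000 ≥ $1,325,000 → met
7. airspace authorization renewal 26 days ago vs limit 30 → met
8. Part 107 recurrent training 31 days ago vs limit 45 → met
Not met: 0 of 8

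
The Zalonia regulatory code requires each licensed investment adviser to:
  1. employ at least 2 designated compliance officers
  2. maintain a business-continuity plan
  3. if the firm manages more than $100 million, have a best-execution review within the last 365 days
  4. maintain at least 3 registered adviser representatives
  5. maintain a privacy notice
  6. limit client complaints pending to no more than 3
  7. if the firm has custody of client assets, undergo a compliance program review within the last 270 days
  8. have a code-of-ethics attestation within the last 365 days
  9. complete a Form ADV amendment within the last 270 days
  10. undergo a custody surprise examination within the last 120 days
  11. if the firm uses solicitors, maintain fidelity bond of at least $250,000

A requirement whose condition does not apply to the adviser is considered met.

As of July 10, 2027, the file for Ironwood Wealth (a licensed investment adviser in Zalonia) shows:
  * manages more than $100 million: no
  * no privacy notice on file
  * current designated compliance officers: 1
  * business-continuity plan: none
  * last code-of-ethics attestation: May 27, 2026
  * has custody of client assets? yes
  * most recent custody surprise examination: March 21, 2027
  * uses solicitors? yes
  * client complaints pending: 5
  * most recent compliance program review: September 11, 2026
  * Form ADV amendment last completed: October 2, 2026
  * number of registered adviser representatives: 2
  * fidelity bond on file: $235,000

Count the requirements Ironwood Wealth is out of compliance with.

9

1. designated compliance officers 1 < 2 → not met
2. business-continuity plan absent → not met
3. condition 'manages more than $100 million' does not hold → requirement n/a → met
4. registered adviser representatives 2 < 3 → not met
5. privacy notice absent → not met
6. client complaints pending 5 > 3 → not met
7. condition 'has custody of client assets' holds; compliance program review 302 days ago vs limit 270 → not met
8. code-of-ethics attestation 409 days ago vs limit 365 → not met
9. Form ADV amendment 281 days ago vs limit 270 → not met
10. custody surprise examination 111 days ago vs limit 120 → met
11. condition 'uses solicitors' holds; fidelity bond $235,000 < $250,000 → not met
Not met: 9 of 11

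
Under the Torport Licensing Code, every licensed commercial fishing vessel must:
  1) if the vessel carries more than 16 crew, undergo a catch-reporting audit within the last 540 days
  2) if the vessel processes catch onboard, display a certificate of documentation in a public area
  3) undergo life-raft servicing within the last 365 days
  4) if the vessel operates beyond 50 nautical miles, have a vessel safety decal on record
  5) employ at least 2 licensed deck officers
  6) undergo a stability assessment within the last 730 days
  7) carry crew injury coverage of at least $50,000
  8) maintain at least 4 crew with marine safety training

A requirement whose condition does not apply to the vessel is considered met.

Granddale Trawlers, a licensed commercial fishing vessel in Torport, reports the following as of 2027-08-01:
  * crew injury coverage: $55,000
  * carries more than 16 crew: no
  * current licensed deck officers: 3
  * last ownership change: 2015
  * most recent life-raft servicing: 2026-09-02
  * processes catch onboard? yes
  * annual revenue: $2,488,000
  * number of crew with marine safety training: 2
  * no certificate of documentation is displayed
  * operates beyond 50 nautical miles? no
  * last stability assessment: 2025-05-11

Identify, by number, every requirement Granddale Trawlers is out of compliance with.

2, 6, 8

1. condition 'carries more than 16 crew' does not hold → requirement n/a → met
2. condition 'processes catch onboard' holds; certificate of documentation absent → not met
3. life-raft servicing 333 days ago vs limit 365 → met
4. condition 'operates beyond 50 nautical miles' does not hold → requirement n/a → met
5. licensed deck officers 3 ≥ 2 → met
6. stability assessment 812 days ago vs limit 730 → not met
7. crew injury coverage $55,000 ≥ $50,000 → met
8. crew with marine safety training 2 < 4 → not met
Not met: 2, 6, 8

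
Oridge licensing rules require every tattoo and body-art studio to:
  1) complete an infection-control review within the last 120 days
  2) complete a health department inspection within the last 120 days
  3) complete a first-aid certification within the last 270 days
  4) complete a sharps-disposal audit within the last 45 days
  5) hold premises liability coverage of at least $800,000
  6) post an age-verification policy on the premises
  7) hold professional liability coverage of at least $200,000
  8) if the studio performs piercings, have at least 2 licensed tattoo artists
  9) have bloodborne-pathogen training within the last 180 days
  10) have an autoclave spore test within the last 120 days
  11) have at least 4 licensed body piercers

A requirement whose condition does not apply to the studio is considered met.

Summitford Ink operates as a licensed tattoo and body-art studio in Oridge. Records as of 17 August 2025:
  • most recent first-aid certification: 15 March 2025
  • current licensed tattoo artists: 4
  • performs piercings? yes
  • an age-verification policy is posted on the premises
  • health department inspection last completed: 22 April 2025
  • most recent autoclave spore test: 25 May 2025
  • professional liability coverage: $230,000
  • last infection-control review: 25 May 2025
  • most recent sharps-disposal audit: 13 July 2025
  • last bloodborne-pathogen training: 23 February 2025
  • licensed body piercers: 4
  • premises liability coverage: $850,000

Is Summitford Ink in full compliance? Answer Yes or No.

1. infection-control review 84 days ago vs limit 120 → met
2. health department inspection 117 days ago vs limit 120 → met
3. first-aid certification 155 days ago vs limit 270 → met
4. sharps-disposal audit 35 days ago vs limit 45 → met
5. premises liability coverage $850,000 ≥ $800,000 → met
6. age-verification policy present → met
7. professional liability coverage $230,000 ≥ $200,000 → met
8. condition 'performs piercings' holds; licensed tattoo artists 4 ≥ 2 → met
9. bloodborne-pathogen training 175 days ago vs limit 180 → met
10. autoclave spore test 84 days ago vs limit 120 → met
11. licensed body piercers 4 ≥ 4 → met
All met.

Yes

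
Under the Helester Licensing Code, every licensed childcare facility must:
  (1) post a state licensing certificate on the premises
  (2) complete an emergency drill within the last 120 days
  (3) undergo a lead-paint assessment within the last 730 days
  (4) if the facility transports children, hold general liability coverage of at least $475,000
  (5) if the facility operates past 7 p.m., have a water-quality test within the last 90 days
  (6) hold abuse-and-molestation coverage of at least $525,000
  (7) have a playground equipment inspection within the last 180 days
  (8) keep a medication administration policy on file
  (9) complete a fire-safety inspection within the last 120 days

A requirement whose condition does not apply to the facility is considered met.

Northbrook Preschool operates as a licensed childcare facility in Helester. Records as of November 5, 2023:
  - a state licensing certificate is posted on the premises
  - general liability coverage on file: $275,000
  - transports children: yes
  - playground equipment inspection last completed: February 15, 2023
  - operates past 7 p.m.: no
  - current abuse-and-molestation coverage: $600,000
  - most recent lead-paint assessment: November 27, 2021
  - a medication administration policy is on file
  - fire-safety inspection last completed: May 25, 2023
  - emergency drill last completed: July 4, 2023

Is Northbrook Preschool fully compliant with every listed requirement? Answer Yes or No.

1. state licensing certificate present → met
2. emergency drill 124 days ago vs limit 120 → not met
3. lead-paint assessment 708 days ago vs limit 730 → met
4. condition 'transports children' holds; general liability coverage $275,000 < $475,000 → not met
5. condition 'operates past 7 p.m.' does not hold → requirement n/a → met
6. abuse-and-molestation coverage $600,000 ≥ $525,000 → met
7. playground equipment inspection 263 days ago vs limit 180 → not met
8. medication administration policy present → met
9. fire-safety inspection 164 days ago vs limit 120 → not met
Not met: 2, 4, 7, 9

No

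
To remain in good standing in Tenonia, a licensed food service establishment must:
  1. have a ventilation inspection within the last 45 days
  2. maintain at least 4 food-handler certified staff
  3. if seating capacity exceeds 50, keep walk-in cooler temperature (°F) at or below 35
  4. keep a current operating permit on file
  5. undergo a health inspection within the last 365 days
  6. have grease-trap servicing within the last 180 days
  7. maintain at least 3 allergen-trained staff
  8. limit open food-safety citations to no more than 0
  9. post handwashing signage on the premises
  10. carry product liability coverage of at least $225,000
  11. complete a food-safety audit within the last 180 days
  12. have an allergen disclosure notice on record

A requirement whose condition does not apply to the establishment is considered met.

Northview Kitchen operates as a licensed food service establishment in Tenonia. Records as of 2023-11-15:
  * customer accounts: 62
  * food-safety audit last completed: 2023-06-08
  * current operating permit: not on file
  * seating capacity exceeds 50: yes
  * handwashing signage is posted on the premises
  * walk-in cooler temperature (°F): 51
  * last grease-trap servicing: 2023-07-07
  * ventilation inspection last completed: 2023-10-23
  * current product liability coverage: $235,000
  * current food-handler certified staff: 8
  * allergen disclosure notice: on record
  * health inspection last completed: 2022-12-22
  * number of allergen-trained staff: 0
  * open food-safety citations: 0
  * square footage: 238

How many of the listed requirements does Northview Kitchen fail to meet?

3

1. ventilation inspection 23 days ago vs limit 45 → met
2. food-handler certified staff 8 ≥ 4 → met
3. condition 'seating capacity exceeds 50' holds; walk-in cooler temperature (°F) 51 > 35 → not met
4. current operating permit absent → not met
5. health inspection 328 days ago vs limit 365 → met
6. grease-trap servicing 131 days ago vs limit 180 → met
7. allergen-trained staff 0 < 3 → not met
8. open food-safety citations 0 ≤ 0 → met
9. handwashing signage present → met
10. product liability coverage $235,000 ≥ $225,000 → met
11. food-safety audit 160 days ago vs limit 180 → met
12. allergen disclosure notice present → met
Not met: 3 of 12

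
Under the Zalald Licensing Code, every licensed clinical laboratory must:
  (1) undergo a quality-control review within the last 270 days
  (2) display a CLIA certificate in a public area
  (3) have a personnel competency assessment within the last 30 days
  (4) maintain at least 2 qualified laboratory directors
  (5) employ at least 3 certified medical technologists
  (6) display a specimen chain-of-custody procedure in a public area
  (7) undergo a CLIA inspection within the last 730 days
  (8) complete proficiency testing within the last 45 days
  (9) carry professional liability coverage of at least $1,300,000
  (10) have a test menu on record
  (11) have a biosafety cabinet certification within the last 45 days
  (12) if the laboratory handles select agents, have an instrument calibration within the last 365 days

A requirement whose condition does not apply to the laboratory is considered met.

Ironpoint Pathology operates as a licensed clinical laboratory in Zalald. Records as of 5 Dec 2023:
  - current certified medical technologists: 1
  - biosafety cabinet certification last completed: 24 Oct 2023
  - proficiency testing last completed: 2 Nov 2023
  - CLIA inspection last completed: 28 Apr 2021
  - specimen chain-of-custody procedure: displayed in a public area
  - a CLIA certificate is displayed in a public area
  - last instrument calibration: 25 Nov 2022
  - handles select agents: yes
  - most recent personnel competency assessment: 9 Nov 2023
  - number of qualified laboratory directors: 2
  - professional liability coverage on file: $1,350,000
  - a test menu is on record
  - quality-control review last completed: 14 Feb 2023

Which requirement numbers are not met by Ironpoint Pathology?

1, 5, 7, 12

1. quality-control review 294 days ago vs limit 270 → not met
2. CLIA certificate present → met
3. personnel competency assessment 26 days ago vs limit 30 → met
4. qualified laboratory directors 2 ≥ 2 → met
5. certified medical technologists 1 < 3 → not met
6. specimen chain-of-custody procedure present → met
7. CLIA inspection 951 days ago vs limit 730 → not met
8. proficiency testing 33 days ago vs limit 45 → met
9. professional liability coverage $1,350,000 ≥ $1,300,000 → met
10. test menu present → met
11. biosafety cabinet certification 42 days ago vs limit 45 → met
12. condition 'handles select agents' holds; instrument calibration 375 days ago vs limit 365 → not met
Not met: 1, 5, 7, 12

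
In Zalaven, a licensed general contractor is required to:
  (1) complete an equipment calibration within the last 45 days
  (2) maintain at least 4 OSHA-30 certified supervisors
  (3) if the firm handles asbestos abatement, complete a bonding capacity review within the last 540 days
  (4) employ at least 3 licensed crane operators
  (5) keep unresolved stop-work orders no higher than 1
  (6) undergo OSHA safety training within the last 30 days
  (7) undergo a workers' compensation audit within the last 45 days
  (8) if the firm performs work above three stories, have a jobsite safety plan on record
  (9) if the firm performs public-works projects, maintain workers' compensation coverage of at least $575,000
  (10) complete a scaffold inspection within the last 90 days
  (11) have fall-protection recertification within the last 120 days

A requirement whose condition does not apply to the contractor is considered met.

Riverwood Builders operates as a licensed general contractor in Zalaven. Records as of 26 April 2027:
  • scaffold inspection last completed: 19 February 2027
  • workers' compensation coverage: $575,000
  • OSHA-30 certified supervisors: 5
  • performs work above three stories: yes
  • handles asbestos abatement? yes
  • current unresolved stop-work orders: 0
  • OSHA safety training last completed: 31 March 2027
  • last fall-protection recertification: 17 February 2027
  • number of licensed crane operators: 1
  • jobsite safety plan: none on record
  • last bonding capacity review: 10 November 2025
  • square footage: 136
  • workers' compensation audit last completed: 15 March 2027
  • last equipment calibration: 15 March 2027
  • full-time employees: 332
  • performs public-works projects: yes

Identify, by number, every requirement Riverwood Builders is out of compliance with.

1. equipment calibration 42 days ago vs limit 45 → met
2. OSHA-30 certified supervisors 5 ≥ 4 → met
3. condition 'handles asbestos abatement' holds; bonding capacity review 532 days ago vs limit 540 → met
4. licensed crane operators 1 < 3 → not met
5. unresolved stop-work orders 0 ≤ 1 → met
6. OSHA safety training 26 days ago vs limit 30 → met
7. workers' compensation audit 42 days ago vs limit 45 → met
8. condition 'performs work above three stories' holds; jobsite safety plan absent → not met
9. condition 'performs public-works projects' holds; workers' compensation coverage $575,000 ≥ $575,000 → met
10. scaffold inspection 66 days ago vs limit 90 → met
11. fall-protection recertification 68 days ago vs limit 120 → met
Not met: 4, 8

4, 8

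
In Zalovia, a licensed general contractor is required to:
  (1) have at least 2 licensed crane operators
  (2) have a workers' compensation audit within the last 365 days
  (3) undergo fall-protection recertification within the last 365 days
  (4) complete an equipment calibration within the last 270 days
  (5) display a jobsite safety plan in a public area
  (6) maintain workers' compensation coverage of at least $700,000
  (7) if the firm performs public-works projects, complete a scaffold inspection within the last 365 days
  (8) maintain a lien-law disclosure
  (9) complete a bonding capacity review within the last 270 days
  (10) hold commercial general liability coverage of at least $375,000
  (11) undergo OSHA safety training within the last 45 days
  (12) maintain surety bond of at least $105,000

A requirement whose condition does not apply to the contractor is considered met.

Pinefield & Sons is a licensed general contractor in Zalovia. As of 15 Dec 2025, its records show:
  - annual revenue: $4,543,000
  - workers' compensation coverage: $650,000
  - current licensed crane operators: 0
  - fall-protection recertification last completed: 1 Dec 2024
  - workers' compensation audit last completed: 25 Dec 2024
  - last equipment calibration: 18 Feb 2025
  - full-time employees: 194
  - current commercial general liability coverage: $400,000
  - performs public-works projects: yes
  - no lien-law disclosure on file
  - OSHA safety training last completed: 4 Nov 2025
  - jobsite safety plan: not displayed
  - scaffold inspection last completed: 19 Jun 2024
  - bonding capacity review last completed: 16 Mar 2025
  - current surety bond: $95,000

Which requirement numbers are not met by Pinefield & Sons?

1, 3, 4, 5, 6, 7, 8, 9, 12

1. licensed crane operators 0 < 2 → not met
2. workers' compensation audit 355 days ago vs limit 365 → met
3. fall-protection recertification 379 days ago vs limit 365 → not met
4. equipment calibration 300 days ago vs limit 270 → not met
5. jobsite safety plan absent → not met
6. workers' compensation coverage $650,000 < $700,000 → not met
7. condition 'performs public-works projects' holds; scaffold inspection 544 days ago vs limit 365 → not met
8. lien-law disclosure absent → not met
9. bonding capacity review 274 days ago vs limit 270 → not met
10. commercial general liability coverage $400,000 ≥ $375,000 → met
11. OSHA safety training 41 days ago vs limit 45 → met
12. surety bond $95,000 < $105,000 → not met
Not met: 1, 3, 4, 5, 6, 7, 8, 9, 12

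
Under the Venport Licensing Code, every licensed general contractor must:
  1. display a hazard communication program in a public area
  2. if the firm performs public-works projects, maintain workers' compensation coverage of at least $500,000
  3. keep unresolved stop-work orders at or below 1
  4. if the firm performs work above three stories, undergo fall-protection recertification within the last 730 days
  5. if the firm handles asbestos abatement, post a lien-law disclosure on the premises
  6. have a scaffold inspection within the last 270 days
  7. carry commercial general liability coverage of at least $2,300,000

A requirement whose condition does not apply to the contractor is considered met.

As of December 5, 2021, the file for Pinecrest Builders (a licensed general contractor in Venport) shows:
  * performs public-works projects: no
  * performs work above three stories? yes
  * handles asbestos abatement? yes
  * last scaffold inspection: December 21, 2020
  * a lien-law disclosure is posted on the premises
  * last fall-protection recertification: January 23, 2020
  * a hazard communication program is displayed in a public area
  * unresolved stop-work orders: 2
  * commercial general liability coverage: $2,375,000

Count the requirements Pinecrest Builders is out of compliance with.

1. hazard communication program present → met
2. condition 'performs public-works projects' does not hold → requirement n/a → met
3. unresolved stop-work orders 2 > 1 → not met
4. condition 'performs work above three stories' holds; fall-protection recertification 682 days ago vs limit 730 → met
5. condition 'handles asbestos abatement' holds; lien-law disclosure present → met
6. scaffold inspection 349 days ago vs limit 270 → not met
7. commercial general liability coverage $2,375,000 ≥ $2,300,000 → met
Not met: 2 of 7

2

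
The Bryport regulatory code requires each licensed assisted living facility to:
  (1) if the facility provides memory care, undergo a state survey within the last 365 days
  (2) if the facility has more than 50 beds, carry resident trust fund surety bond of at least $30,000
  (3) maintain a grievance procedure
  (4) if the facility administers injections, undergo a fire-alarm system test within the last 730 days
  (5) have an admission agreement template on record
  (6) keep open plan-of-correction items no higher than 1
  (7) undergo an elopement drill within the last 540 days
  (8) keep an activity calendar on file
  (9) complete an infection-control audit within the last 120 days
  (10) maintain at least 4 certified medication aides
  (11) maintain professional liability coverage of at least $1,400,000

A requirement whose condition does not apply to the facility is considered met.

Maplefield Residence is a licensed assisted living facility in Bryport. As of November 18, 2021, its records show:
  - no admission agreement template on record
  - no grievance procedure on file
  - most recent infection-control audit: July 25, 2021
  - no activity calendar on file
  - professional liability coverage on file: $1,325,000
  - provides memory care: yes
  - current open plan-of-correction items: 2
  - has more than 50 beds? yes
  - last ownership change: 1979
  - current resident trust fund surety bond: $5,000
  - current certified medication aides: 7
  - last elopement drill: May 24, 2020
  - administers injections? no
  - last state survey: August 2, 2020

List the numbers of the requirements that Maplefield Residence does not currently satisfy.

1, 2, 3, 5, 6, 7, 8, 11

1. condition 'provides memory care' holds; state survey 473 days ago vs limit 365 → not met
2. condition 'has more than 50 beds' holds; resident trust fund surety bond $5,000 < $30,000 → not met
3. grievance procedure absent → not met
4. condition 'administers injections' does not hold → requirement n/a → met
5. admission agreement template absent → not met
6. open plan-of-correction items 2 > 1 → not met
7. elopement drill 543 days ago vs limit 540 → not met
8. activity calendar absent → not met
9. infection-control audit 116 days ago vs limit 120 → met
10. certified medication aides 7 ≥ 4 → met
11. professional liability coverage $1,325,000 < $1,400,000 → not met
Not met: 1, 2, 3, 5, 6, 7, 8, 11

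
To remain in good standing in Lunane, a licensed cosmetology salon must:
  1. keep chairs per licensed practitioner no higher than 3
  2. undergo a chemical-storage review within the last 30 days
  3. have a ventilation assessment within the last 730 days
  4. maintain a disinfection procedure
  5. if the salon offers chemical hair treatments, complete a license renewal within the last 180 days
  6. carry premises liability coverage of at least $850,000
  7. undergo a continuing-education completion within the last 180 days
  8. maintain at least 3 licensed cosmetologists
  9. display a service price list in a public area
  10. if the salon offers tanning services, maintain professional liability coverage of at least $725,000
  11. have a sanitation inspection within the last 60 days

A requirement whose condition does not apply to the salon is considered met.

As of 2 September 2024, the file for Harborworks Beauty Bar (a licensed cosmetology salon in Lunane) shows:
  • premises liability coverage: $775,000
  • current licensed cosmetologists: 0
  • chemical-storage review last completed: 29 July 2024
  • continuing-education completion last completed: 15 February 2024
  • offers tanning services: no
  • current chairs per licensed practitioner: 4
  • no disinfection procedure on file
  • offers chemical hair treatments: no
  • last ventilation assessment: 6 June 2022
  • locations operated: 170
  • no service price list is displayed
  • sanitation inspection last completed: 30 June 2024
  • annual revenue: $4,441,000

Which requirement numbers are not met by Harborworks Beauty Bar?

1, 2, 3, 4, 6, 7, 8, 9, 11

1. chairs per licensed practitioner 4 > 3 → not met
2. chemical-storage review 35 days ago vs limit 30 → not met
3. ventilation assessment 819 days ago vs limit 730 → not met
4. disinfection procedure absent → not met
5. condition 'offers chemical hair treatments' does not hold → requirement n/a → met
6. premises liability coverage $775,000 < $850,000 → not met
7. continuing-education completion 200 days ago vs limit 180 → not met
8. licensed cosmetologists 0 < 3 → not met
9. service price list absent → not met
10. condition 'offers tanning services' does not hold → requirement n/a → met
11. sanitation inspection 64 days ago vs limit 60 → not met
Not met: 1, 2, 3, 4, 6, 7, 8, 9, 11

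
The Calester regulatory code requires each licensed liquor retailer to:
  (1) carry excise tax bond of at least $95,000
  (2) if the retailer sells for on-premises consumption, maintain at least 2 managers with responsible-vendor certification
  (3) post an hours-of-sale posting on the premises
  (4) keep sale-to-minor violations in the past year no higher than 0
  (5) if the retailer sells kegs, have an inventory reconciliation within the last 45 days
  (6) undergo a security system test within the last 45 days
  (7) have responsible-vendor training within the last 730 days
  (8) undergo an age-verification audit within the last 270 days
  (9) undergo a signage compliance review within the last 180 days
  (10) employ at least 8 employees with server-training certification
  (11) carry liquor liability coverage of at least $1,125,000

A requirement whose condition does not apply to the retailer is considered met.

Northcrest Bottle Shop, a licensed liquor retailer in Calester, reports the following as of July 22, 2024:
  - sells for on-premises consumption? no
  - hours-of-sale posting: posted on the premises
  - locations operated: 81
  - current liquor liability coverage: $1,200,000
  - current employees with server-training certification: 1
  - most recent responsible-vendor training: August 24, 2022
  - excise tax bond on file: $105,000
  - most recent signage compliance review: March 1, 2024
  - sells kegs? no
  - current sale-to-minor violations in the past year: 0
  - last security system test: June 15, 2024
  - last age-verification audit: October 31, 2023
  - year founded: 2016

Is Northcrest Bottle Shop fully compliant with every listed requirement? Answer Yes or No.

No

1. excise tax bond $105,000 ≥ $95,000 → met
2. condition 'sells for on-premises consumption' does not hold → requirement n/a → met
3. hours-of-sale posting present → met
4. sale-to-minor violations in the past year 0 ≤ 0 → met
5. condition 'sells kegs' does not hold → requirement n/a → met
6. security system test 37 days ago vs limit 45 → met
7. responsible-vendor training 698 days ago vs limit 730 → met
8. age-verification audit 265 days ago vs limit 270 → met
9. signage compliance review 143 days ago vs limit 180 → met
10. employees with server-training certification 1 < 8 → not met
11. liquor liability coverage $1,200,000 ≥ $1,125,000 → met
Not met: 10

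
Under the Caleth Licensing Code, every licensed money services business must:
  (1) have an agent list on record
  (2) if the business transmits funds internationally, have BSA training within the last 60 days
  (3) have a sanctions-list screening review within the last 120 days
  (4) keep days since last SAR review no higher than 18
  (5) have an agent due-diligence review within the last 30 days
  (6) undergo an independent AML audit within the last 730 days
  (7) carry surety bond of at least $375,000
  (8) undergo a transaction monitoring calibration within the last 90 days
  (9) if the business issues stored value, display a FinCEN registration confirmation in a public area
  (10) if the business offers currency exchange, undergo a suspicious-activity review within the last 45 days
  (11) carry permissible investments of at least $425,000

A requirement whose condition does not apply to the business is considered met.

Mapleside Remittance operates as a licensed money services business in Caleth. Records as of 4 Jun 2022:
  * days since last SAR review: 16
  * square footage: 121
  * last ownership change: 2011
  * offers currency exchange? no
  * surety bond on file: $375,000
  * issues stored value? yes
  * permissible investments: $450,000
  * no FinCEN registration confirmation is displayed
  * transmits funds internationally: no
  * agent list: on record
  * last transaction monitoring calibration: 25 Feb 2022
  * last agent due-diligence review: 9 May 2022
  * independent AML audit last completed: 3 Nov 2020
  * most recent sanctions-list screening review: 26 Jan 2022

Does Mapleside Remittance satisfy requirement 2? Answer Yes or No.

2. condition 'transmits funds internationally' does not hold → requirement n/a → met

Yes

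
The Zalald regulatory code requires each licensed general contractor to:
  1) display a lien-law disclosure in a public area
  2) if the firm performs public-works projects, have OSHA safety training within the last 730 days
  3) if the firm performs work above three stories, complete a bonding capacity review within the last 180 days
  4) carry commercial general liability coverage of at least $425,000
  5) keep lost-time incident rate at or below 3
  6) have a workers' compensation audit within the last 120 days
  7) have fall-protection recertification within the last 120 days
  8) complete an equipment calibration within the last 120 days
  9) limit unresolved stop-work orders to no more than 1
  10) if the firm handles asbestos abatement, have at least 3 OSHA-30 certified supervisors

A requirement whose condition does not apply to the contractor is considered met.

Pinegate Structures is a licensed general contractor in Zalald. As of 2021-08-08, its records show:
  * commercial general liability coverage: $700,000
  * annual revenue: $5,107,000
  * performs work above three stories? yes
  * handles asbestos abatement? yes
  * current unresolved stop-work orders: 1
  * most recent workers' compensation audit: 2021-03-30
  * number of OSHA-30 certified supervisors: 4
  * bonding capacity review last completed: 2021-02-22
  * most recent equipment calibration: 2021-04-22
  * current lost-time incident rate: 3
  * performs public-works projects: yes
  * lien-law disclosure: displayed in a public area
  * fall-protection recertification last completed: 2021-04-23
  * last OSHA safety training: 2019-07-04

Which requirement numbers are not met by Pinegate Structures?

1. lien-law disclosure present → met
2. condition 'performs public-works projects' holds; OSHA safety training 766 days ago vs limit 730 → not met
3. condition 'performs work above three stories' holds; bonding capacity review 167 days ago vs limit 180 → met
4. commercial general liability coverage $700,000 ≥ $425,000 → met
5. lost-time incident rate 3 ≤ 3 → met
6. workers' compensation audit 131 days ago vs limit 120 → not met
7. fall-protection recertification 107 days ago vs limit 120 → met
8. equipment calibration 108 days ago vs limit 120 → met
9. unresolved stop-work orders 1 ≤ 1 → met
10. condition 'handles asbestos abatement' holds; OSHA-30 certified supervisors 4 ≥ 3 → met
Not met: 2, 6

2, 6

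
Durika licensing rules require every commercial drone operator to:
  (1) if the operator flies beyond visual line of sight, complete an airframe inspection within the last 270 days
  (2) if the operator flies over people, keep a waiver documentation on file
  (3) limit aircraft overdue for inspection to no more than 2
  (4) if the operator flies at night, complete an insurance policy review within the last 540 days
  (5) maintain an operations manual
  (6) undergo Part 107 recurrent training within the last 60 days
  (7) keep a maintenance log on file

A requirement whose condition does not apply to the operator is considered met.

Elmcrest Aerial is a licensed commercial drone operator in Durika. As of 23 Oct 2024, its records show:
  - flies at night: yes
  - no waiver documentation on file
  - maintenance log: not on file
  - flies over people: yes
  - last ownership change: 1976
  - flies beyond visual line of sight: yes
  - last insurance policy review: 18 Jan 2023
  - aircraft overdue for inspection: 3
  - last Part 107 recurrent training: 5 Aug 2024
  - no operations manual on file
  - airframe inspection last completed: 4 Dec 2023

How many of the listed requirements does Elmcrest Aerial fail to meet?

7

1. condition 'flies beyond visual line of sight' holds; airframe inspection 324 days ago vs limit 270 → not met
2. condition 'flies over people' holds; waiver documentation absent → not met
3. aircraft overdue for inspection 3 > 2 → not met
4. condition 'flies at night' holds; insurance policy review 644 days ago vs limit 540 → not met
5. operations manual absent → not met
6. Part 107 recurrent training 79 days ago vs limit 60 → not met
7. maintenance log absent → not met
Not met: 7 of 7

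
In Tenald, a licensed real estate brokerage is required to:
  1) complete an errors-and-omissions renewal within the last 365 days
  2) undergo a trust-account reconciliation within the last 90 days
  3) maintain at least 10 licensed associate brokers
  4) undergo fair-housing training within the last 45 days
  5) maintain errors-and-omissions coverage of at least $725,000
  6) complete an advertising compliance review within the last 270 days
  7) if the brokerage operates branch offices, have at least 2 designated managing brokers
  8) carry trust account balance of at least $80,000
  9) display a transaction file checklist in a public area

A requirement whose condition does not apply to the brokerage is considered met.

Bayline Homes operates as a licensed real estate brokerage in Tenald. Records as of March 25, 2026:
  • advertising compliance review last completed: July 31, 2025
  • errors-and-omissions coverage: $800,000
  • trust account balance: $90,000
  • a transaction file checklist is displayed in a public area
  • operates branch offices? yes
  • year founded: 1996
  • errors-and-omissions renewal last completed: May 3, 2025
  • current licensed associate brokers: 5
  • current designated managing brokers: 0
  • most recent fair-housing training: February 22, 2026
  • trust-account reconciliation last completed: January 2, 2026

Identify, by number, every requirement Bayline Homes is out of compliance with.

1. errors-and-omissions renewal 326 days ago vs limit 365 → met
2. trust-account reconciliation 82 days ago vs limit 90 → met
3. licensed associate brokers 5 < 10 → not met
4. fair-housing training 31 days ago vs limit 45 → met
5. errors-and-omissions coverage $800,000 ≥ $725,000 → met
6. advertising compliance review 237 days ago vs limit 270 → met
7. condition 'operates branch offices' holds; designated managing brokers 0 < 2 → not met
8. trust account balance $90,000 ≥ $80,000 → met
9. transaction file checklist present → met
Not met: 3, 7

3, 7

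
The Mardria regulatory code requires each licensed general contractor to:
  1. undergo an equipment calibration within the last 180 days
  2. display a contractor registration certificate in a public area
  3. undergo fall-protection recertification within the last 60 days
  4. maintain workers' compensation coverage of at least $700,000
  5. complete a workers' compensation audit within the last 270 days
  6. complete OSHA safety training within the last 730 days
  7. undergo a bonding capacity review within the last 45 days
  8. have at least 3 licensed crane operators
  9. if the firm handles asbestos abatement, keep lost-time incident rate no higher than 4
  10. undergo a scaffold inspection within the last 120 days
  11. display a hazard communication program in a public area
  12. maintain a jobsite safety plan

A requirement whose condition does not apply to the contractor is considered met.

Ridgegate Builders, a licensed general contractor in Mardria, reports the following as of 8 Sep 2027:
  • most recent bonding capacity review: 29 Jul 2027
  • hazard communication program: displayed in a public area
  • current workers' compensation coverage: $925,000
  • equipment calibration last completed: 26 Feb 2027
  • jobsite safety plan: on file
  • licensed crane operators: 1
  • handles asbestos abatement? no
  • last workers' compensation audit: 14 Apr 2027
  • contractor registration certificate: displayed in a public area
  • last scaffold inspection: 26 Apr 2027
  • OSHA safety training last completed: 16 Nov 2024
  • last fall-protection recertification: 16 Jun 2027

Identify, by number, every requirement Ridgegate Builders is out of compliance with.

1. equipment calibration 194 days ago vs limit 180 → not met
2. contractor registration certificate present → met
3. fall-protection recertification 84 days ago vs limit 60 → not met
4. workers' compensation coverage $925,000 ≥ $700,000 → met
5. workers' compensation audit 147 days ago vs limit 270 → met
6. OSHA safety training 1026 days ago vs limit 730 → not met
7. bonding capacity review 41 days ago vs limit 45 → met
8. licensed crane operators 1 < 3 → not met
9. condition 'handles asbestos abatement' does not hold → requirement n/a → met
10. scaffold inspection 135 days ago vs limit 120 → not met
11. hazard communication program present → met
12. jobsite safety plan present → met
Not met: 1, 3, 6, 8, 10

1, 3, 6, 8, 10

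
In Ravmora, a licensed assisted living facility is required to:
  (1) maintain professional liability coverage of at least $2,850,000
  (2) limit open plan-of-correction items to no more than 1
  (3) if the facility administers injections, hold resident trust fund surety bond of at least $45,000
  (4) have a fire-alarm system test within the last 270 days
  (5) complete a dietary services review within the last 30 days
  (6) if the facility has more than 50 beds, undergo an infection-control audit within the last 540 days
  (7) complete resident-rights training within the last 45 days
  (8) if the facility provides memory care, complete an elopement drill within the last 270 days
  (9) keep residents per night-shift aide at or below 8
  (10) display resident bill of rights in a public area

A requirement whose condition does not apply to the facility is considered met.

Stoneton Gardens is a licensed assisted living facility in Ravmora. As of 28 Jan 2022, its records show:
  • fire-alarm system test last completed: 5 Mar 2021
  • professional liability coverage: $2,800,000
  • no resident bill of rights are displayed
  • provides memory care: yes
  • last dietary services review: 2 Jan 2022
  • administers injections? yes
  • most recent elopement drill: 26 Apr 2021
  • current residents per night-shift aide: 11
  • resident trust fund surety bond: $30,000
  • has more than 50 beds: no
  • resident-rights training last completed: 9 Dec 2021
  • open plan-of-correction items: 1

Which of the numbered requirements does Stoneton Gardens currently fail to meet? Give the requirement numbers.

1. professional liability coverage $2,800,000 < $2,850,000 → not met
2. open plan-of-correction items 1 ≤ 1 → met
3. condition 'administers injections' holds; resident trust fund surety bond $30,000 < $45,000 → not met
4. fire-alarm system test 329 days ago vs limit 270 → not met
5. dietary services review 26 days ago vs limit 30 → met
6. condition 'has more than 50 beds' does not hold → requirement n/a → met
7. resident-rights training 50 days ago vs limit 45 → not met
8. condition 'provides memory care' holds; elopement drill 277 days ago vs limit 270 → not met
9. residents per night-shift aide 11 > 8 → not met
10. resident bill of rights absent → not met
Not met: 1, 3, 4, 7, 8, 9, 10

1, 3, 4, 7, 8, 9, 10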